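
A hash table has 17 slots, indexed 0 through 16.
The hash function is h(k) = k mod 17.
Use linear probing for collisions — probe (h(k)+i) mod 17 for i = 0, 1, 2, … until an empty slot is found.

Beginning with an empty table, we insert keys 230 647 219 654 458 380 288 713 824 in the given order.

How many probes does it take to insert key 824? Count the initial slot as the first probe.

Insert 230: h=9, slot 9 empty -> index 9.
Insert 647: h=1, slot 1 empty -> index 1.
Insert 219: h=15, slot 15 empty -> index 15.
Insert 654: h=8, slot 8 empty -> index 8.
Insert 458: h=16, slot 16 empty -> index 16.
Insert 380: h=6, slot 6 empty -> index 6.
Insert 288: h=16, slot 16 occupied -> index 0.
Insert 713: h=16, slots 16,0,1 occupied -> index 2.
Insert 824: h=8, slots 8,9 occupied -> index 10.
Table: [288, 647, 713, -, -, -, 380, -, 654, 230, 824, -, -, -, -, 219, 458]

3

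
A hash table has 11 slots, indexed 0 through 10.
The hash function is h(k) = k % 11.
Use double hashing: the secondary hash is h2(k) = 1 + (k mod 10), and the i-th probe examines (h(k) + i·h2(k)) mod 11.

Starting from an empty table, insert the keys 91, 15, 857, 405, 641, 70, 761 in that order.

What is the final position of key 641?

5

Insert 91: h=3, slot 3 empty → index 3.
Insert 15: h=4, slot 4 empty → index 4.
Insert 857: h=10, slot 10 empty → index 10.
Insert 405: h=9, slot 9 empty → index 9.
Insert 641: h=3, h2=2, slot 3 occupied → index 5.
Insert 70: h=4, h2=1, slots 4,5 occupied → index 6.
Insert 761: h=2, slot 2 empty → index 2.
Table: [_, _, 761, 91, 15, 641, 70, _, _, 405, 857]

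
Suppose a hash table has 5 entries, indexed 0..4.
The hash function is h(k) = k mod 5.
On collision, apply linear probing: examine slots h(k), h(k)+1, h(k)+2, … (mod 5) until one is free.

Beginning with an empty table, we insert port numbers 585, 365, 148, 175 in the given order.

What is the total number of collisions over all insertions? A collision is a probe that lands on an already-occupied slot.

3

585: h=0 → slot 0
365: h=0, probe 0,1 → slot 1
148: h=3 → slot 3
175: h=0, probe 0,1,2 → slot 2
Table: [585, 365, 175, 148, _]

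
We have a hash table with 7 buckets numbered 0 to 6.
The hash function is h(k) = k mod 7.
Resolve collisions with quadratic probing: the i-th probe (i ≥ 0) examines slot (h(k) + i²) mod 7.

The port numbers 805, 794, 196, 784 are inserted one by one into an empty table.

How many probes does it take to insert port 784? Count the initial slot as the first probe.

805 hashes to 0; slot 0 is free => place at 0.
794 hashes to 3; slot 3 is free => place at 3.
196 hashes to 0; 0 taken => place at 1.
784 hashes to 0; 0,1 taken => place at 4.
Table: [805, 196, —, 794, 784, —, —]

3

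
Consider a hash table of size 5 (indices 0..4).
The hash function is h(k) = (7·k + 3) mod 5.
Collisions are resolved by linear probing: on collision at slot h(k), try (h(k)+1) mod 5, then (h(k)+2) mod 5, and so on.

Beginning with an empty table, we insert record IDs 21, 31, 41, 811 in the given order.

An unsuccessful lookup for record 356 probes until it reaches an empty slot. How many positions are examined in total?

5

21 hashes to 0; slot 0 is free => place at 0.
31 hashes to 0; 0 taken => place at 1.
41 hashes to 0; 0,1 taken => place at 2.
811 hashes to 0; 0,1,2 taken => place at 3.
Table: [21, 31, 41, 811, —]
Lookup 356: h=0, probe 0,1,2,3,4 → slot 4 empty, not found.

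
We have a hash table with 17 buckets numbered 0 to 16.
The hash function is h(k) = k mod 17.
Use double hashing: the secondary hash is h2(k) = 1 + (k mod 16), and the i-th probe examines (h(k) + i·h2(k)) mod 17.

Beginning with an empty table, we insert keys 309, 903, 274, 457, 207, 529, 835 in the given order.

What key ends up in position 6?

835

309 hashes to 3; slot 3 is free => place at 3.
903 hashes to 2; slot 2 is free => place at 2.
274 hashes to 2, h2=3; 2 taken => place at 5.
457 hashes to 15; slot 15 is free => place at 15.
207 hashes to 3, h2=16; 3,2 taken => place at 1.
529 hashes to 2, h2=2; 2 taken => place at 4.
835 hashes to 2, h2=4; 2 taken => place at 6.
Table: [., 207, 903, 309, 529, 274, 835, ., ., ., ., ., ., ., ., 457, .]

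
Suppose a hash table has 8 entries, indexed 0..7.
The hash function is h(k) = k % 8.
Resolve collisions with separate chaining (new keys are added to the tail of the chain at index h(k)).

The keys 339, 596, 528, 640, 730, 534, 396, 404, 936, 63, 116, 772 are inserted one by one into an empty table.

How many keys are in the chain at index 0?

339 → bucket 3
596 → bucket 4
528 → bucket 0
640 → bucket 0 (collision)
730 → bucket 2
534 → bucket 6
396 → bucket 4 (collision)
404 → bucket 4 (collision)
936 → bucket 0 (collision)
63 → bucket 7
116 → bucket 4 (collision)
772 → bucket 4 (collision)
Final buckets:
0: 528 -> 640 -> 936
1: -
2: 730
3: 339
4: 596 -> 396 -> 404 -> 116 -> 772
5: -
6: 534
7: 63

3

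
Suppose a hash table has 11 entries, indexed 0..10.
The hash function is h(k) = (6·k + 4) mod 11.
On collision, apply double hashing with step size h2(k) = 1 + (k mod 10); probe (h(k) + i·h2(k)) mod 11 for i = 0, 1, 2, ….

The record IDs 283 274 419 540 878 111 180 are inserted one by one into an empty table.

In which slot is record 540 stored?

0

Insert 283: h=8, slot 8 empty -> index 8.
Insert 274: h=9, slot 9 empty -> index 9.
Insert 419: h=10, slot 10 empty -> index 10.
Insert 540: h=10, h2=1, slot 10 occupied -> index 0.
Insert 878: h=3, slot 3 empty -> index 3.
Insert 111: h=10, h2=2, slot 10 occupied -> index 1.
Insert 180: h=6, slot 6 empty -> index 6.
Table: [540, 111, ∅, 878, ∅, ∅, 180, ∅, 283, 274, 419]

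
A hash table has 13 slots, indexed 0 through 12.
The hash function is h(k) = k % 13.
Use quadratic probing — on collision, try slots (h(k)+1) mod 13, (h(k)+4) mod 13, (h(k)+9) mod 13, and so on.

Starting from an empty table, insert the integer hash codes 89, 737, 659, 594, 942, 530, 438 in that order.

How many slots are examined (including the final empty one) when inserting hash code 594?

89 hashes to 11; slot 11 is free -> place at 11.
737 hashes to 9; slot 9 is free -> place at 9.
659 hashes to 9; 9 taken -> place at 10.
594 hashes to 9; 9,10 taken -> place at 0.
942 hashes to 6; slot 6 is free -> place at 6.
530 hashes to 10; 10,11 taken -> place at 1.
438 hashes to 9; 9,10,0 taken -> place at 5.
Table: [594, 530, _, _, _, 438, 942, _, _, 737, 659, 89, _]

3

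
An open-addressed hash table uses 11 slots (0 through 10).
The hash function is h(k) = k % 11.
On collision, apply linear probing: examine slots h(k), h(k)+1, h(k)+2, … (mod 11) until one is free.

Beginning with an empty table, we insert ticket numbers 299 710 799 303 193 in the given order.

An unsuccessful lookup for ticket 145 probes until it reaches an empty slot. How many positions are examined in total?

2

299: h=2 → slot 2
710: h=6 → slot 6
799: h=7 → slot 7
303: h=6, probe 6,7,8 → slot 8
193: h=6, probe 6,7,8,9 → slot 9
Table: [., ., 299, ., ., ., 710, 799, 303, 193, .]
Lookup 145: h=2, probe 2,3 → slot 3 empty, not found.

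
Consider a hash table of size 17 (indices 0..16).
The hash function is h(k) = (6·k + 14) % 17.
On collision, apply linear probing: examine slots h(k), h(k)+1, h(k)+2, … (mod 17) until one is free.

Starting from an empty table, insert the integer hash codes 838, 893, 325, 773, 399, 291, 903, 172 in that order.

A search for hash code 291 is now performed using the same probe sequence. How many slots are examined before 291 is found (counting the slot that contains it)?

838: h=10 -> slot 10
893: h=0 -> slot 0
325: h=9 -> slot 9
773: h=11 -> slot 11
399: h=11, probe 11,12 -> slot 12
291: h=9, probe 9,10,11,12,13 -> slot 13
903: h=9, probe 9,10,11,12,13,14 -> slot 14
172: h=9, probe 9,10,11,12,13,14,15 -> slot 15
Table: [893, _, _, _, _, _, _, _, _, 325, 838, 773, 399, 291, 903, 172, _]
Lookup 291: h=9, probe 9,10,11,12,13 → found at 13.

5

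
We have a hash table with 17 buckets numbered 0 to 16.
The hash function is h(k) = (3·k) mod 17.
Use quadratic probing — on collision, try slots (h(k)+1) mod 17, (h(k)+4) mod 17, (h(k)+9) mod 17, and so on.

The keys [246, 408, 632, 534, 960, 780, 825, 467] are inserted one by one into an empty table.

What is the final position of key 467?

16

246 hashes to 7; slot 7 is free → place at 7.
408 hashes to 0; slot 0 is free → place at 0.
632 hashes to 9; slot 9 is free → place at 9.
534 hashes to 4; slot 4 is free → place at 4.
960 hashes to 7; 7 taken → place at 8.
780 hashes to 11; slot 11 is free → place at 11.
825 hashes to 10; slot 10 is free → place at 10.
467 hashes to 7; 7,8,11 taken → place at 16.
Table: [408, ., ., ., 534, ., ., 246, 960, 632, 825, 780, ., ., ., ., 467]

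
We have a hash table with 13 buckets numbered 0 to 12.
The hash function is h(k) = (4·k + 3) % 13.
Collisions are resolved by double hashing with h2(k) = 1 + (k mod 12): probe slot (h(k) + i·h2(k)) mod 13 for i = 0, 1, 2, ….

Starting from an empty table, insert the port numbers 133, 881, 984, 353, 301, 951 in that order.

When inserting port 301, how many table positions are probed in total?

5

133: h=2 => slot 2
881: h=4 => slot 4
984: h=0 => slot 0
353: h=11 => slot 11
301: h=11, h2=2, probe 11,0,2,4,6 => slot 6
951: h=11, h2=4, probe 11,2,6,10 => slot 10
Table: [984, ∅, 133, ∅, 881, ∅, 301, ∅, ∅, ∅, 951, 353, ∅]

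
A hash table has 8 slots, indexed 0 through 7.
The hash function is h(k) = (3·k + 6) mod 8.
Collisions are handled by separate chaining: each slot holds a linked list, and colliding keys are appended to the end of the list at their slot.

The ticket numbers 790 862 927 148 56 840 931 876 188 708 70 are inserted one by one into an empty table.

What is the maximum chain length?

4

Insert 790: h=0, bucket 0 empty -> new chain.
Insert 862: h=0, bucket 0 nonempty -> append to chain.
Insert 927: h=3, bucket 3 empty -> new chain.
Insert 148: h=2, bucket 2 empty -> new chain.
Insert 56: h=6, bucket 6 empty -> new chain.
Insert 840: h=6, bucket 6 nonempty -> append to chain.
Insert 931: h=7, bucket 7 empty -> new chain.
Insert 876: h=2, bucket 2 nonempty -> append to chain.
Insert 188: h=2, bucket 2 nonempty -> append to chain.
Insert 708: h=2, bucket 2 nonempty -> append to chain.
Insert 70: h=0, bucket 0 nonempty -> append to chain.
Final buckets:
0: 790 -> 862 -> 70
1: ∅
2: 148 -> 876 -> 188 -> 708
3: 927
4: ∅
5: ∅
6: 56 -> 840
7: 931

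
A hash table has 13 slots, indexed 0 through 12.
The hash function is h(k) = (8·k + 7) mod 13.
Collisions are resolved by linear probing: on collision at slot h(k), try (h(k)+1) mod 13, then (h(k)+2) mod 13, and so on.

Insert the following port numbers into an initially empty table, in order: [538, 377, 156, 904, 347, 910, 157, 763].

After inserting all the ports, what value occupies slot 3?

763

538: h=8 → slot 8
377: h=7 → slot 7
156: h=7, probe 7,8,9 → slot 9
904: h=11 → slot 11
347: h=1 → slot 1
910: h=7, probe 7,8,9,10 → slot 10
157: h=2 → slot 2
763: h=1, probe 1,2,3 → slot 3
Table: [—, 347, 157, 763, —, —, —, 377, 538, 156, 910, 904, —]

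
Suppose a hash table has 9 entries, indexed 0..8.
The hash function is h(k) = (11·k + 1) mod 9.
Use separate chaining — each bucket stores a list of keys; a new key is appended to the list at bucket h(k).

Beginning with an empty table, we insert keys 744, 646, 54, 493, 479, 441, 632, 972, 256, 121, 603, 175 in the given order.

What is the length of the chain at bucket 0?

3

Insert 744: h=4, bucket 4 empty -> new chain.
Insert 646: h=6, bucket 6 empty -> new chain.
Insert 54: h=1, bucket 1 empty -> new chain.
Insert 493: h=6, bucket 6 nonempty -> append to chain.
Insert 479: h=5, bucket 5 empty -> new chain.
Insert 441: h=1, bucket 1 nonempty -> append to chain.
Insert 632: h=5, bucket 5 nonempty -> append to chain.
Insert 972: h=1, bucket 1 nonempty -> append to chain.
Insert 256: h=0, bucket 0 empty -> new chain.
Insert 121: h=0, bucket 0 nonempty -> append to chain.
Insert 603: h=1, bucket 1 nonempty -> append to chain.
Insert 175: h=0, bucket 0 nonempty -> append to chain.
Final buckets:
0: 256 -> 121 -> 175
1: 54 -> 441 -> 972 -> 603
2: —
3: —
4: 744
5: 479 -> 632
6: 646 -> 493
7: —
8: —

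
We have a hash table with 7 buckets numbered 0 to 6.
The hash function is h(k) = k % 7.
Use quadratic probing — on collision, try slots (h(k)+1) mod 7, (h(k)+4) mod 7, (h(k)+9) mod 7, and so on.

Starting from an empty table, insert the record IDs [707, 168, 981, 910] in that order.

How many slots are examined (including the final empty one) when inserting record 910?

3

707: h=0 => slot 0
168: h=0, probe 0,1 => slot 1
981: h=1, probe 1,2 => slot 2
910: h=0, probe 0,1,4 => slot 4
Table: [707, 168, 981, —, 910, —, —]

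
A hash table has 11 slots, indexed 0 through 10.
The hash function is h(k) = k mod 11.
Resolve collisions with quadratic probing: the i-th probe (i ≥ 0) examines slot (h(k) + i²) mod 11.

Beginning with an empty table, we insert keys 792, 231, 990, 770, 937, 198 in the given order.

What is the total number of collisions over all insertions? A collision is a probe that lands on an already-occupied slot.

792: h=0 -> slot 0
231: h=0, probe 0,1 -> slot 1
990: h=0, probe 0,1,4 -> slot 4
770: h=0, probe 0,1,4,9 -> slot 9
937: h=2 -> slot 2
198: h=0, probe 0,1,4,9,5 -> slot 5
Table: [792, 231, 937, -, 990, 198, -, -, -, 770, -]

10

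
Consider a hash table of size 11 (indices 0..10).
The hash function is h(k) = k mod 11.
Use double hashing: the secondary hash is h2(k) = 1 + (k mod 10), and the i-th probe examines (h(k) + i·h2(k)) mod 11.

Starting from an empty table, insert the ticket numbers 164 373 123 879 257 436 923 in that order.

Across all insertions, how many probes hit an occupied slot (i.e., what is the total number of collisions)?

5

164 hashes to 10; slot 10 is free → place at 10.
373 hashes to 10, h2=4; 10 taken → place at 3.
123 hashes to 2; slot 2 is free → place at 2.
879 hashes to 10, h2=10; 10 taken → place at 9.
257 hashes to 4; slot 4 is free → place at 4.
436 hashes to 7; slot 7 is free → place at 7.
923 hashes to 10, h2=4; 10,3,7 taken → place at 0.
Table: [923, ., 123, 373, 257, ., ., 436, ., 879, 164]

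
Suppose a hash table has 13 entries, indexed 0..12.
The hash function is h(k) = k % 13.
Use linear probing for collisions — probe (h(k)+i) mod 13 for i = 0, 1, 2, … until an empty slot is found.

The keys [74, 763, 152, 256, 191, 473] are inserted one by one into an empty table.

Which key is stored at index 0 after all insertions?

191

74 hashes to 9; slot 9 is free → place at 9.
763 hashes to 9; 9 taken → place at 10.
152 hashes to 9; 9,10 taken → place at 11.
256 hashes to 9; 9,10,11 taken → place at 12.
191 hashes to 9; 9,10,11,12 taken → place at 0.
473 hashes to 5; slot 5 is free → place at 5.
Table: [191, —, —, —, —, 473, —, —, —, 74, 763, 152, 256]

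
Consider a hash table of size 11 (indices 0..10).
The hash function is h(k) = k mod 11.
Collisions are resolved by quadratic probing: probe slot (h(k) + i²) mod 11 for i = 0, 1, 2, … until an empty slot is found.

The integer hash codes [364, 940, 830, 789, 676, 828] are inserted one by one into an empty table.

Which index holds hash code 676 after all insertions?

364 hashes to 1; slot 1 is free → place at 1.
940 hashes to 5; slot 5 is free → place at 5.
830 hashes to 5; 5 taken → place at 6.
789 hashes to 8; slot 8 is free → place at 8.
676 hashes to 5; 5,6 taken → place at 9.
828 hashes to 3; slot 3 is free → place at 3.
Table: [_, 364, _, 828, _, 940, 830, _, 789, 676, _]

9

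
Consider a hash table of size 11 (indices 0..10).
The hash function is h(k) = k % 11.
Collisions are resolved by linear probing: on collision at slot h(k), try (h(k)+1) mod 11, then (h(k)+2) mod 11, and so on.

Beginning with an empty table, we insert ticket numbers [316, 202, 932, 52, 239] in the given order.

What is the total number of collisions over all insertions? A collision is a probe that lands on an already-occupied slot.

6

316: h=8 => slot 8
202: h=4 => slot 4
932: h=8, probe 8,9 => slot 9
52: h=8, probe 8,9,10 => slot 10
239: h=8, probe 8,9,10,0 => slot 0
Table: [239, —, —, —, 202, —, —, —, 316, 932, 52]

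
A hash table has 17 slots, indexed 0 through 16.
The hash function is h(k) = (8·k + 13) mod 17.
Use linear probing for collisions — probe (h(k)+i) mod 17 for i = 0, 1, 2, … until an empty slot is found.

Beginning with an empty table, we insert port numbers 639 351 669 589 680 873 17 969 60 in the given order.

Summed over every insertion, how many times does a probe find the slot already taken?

Insert 639: h=8, slot 8 empty -> index 8.
Insert 351: h=16, slot 16 empty -> index 16.
Insert 669: h=10, slot 10 empty -> index 10.
Insert 589: h=16, slot 16 occupied -> index 0.
Insert 680: h=13, slot 13 empty -> index 13.
Insert 873: h=10, slot 10 occupied -> index 11.
Insert 17: h=13, slot 13 occupied -> index 14.
Insert 969: h=13, slots 13,14 occupied -> index 15.
Insert 60: h=0, slot 0 occupied -> index 1.
Table: [589, 60, —, —, —, —, —, —, 639, —, 669, 873, —, 680, 17, 969, 351]

6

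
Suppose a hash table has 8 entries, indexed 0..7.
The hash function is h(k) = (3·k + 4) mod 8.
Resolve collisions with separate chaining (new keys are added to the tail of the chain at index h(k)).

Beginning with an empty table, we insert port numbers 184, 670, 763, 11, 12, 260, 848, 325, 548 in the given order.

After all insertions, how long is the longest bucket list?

3

184 -> bucket 4
670 -> bucket 6
763 -> bucket 5
11 -> bucket 5 (collision)
12 -> bucket 0
260 -> bucket 0 (collision)
848 -> bucket 4 (collision)
325 -> bucket 3
548 -> bucket 0 (collision)
Final buckets:
0: 12 -> 260 -> 548
1: -
2: -
3: 325
4: 184 -> 848
5: 763 -> 11
6: 670
7: -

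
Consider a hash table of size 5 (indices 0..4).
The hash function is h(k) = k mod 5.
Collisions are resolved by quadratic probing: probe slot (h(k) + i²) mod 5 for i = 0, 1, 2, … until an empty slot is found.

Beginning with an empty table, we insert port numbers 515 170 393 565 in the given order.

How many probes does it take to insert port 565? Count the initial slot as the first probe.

3

515 hashes to 0; slot 0 is free → place at 0.
170 hashes to 0; 0 taken → place at 1.
393 hashes to 3; slot 3 is free → place at 3.
565 hashes to 0; 0,1 taken → place at 4.
Table: [515, 170, —, 393, 565]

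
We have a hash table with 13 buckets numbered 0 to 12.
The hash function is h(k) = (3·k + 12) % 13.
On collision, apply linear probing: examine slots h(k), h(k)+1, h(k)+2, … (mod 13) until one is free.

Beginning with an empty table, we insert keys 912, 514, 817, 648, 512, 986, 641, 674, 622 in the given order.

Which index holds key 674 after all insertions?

10

Insert 912: h=5, slot 5 empty -> index 5.
Insert 514: h=7, slot 7 empty -> index 7.
Insert 817: h=6, slot 6 empty -> index 6.
Insert 648: h=6, slots 6,7 occupied -> index 8.
Insert 512: h=1, slot 1 empty -> index 1.
Insert 986: h=6, slots 6,7,8 occupied -> index 9.
Insert 641: h=11, slot 11 empty -> index 11.
Insert 674: h=6, slots 6,7,8,9 occupied -> index 10.
Insert 622: h=6, slots 6,7,8,9,10,11 occupied -> index 12.
Table: [—, 512, —, —, —, 912, 817, 514, 648, 986, 674, 641, 622]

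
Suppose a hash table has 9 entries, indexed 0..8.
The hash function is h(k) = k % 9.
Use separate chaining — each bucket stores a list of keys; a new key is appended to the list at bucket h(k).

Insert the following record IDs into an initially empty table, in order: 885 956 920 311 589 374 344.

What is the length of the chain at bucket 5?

Insert 885: h=3, bucket 3 empty → new chain.
Insert 956: h=2, bucket 2 empty → new chain.
Insert 920: h=2, bucket 2 nonempty → append to chain.
Insert 311: h=5, bucket 5 empty → new chain.
Insert 589: h=4, bucket 4 empty → new chain.
Insert 374: h=5, bucket 5 nonempty → append to chain.
Insert 344: h=2, bucket 2 nonempty → append to chain.
Final buckets:
0: .
1: .
2: 956 -> 920 -> 344
3: 885
4: 589
5: 311 -> 374
6: .
7: .
8: .

2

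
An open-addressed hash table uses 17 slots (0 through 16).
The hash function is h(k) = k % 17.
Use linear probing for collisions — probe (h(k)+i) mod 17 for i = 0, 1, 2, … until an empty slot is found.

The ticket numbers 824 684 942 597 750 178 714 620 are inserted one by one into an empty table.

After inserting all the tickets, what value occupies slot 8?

824

Insert 824: h=8, slot 8 empty => index 8.
Insert 684: h=4, slot 4 empty => index 4.
Insert 942: h=7, slot 7 empty => index 7.
Insert 597: h=2, slot 2 empty => index 2.
Insert 750: h=2, slot 2 occupied => index 3.
Insert 178: h=8, slot 8 occupied => index 9.
Insert 714: h=0, slot 0 empty => index 0.
Insert 620: h=8, slots 8,9 occupied => index 10.
Table: [714, _, 597, 750, 684, _, _, 942, 824, 178, 620, _, _, _, _, _, _]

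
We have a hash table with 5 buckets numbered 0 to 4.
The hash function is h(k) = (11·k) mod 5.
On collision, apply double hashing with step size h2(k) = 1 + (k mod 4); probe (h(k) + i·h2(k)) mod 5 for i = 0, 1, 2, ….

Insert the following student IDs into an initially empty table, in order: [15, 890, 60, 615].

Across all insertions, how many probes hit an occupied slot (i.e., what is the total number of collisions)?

15 hashes to 0; slot 0 is free -> place at 0.
890 hashes to 0, h2=3; 0 taken -> place at 3.
60 hashes to 0, h2=1; 0 taken -> place at 1.
615 hashes to 0, h2=4; 0 taken -> place at 4.
Table: [15, 60, ∅, 890, 615]

3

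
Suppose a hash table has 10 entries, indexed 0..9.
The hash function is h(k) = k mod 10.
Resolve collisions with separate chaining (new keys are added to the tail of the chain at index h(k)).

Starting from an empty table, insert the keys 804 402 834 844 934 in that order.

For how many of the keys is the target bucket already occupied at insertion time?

3

804 → bucket 4
402 → bucket 2
834 → bucket 4 (collision)
844 → bucket 4 (collision)
934 → bucket 4 (collision)
Final buckets:
0: -
1: -
2: 402
3: -
4: 804 -> 834 -> 844 -> 934
5: -
6: -
7: -
8: -
9: -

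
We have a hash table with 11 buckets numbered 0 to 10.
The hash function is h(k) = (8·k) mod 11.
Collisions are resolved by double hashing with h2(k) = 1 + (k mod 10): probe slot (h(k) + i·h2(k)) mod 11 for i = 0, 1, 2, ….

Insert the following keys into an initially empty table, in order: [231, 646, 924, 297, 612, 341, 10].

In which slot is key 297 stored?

Insert 231: h=0, slot 0 empty => index 0.
Insert 646: h=9, slot 9 empty => index 9.
Insert 924: h=0, h2=5, slot 0 occupied => index 5.
Insert 297: h=0, h2=8, slot 0 occupied => index 8.
Insert 612: h=1, slot 1 empty => index 1.
Insert 341: h=0, h2=2, slot 0 occupied => index 2.
Insert 10: h=3, slot 3 empty => index 3.
Table: [231, 612, 341, 10, -, 924, -, -, 297, 646, -]

8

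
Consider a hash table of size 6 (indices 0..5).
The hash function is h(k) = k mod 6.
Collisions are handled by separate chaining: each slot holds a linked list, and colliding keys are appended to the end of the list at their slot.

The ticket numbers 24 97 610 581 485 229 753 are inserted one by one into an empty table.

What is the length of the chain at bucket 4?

24 → bucket 0
97 → bucket 1
610 → bucket 4
581 → bucket 5
485 → bucket 5 (collision)
229 → bucket 1 (collision)
753 → bucket 3
Final buckets:
0: 24
1: 97 -> 229
2: —
3: 753
4: 610
5: 581 -> 485

1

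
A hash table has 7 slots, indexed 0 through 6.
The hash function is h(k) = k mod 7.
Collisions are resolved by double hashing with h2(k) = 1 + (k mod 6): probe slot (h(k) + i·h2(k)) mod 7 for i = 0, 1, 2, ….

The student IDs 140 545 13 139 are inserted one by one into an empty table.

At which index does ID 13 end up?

1

140 hashes to 0; slot 0 is free -> place at 0.
545 hashes to 6; slot 6 is free -> place at 6.
13 hashes to 6, h2=2; 6 taken -> place at 1.
139 hashes to 6, h2=2; 6,1 taken -> place at 3.
Table: [140, 13, —, 139, —, —, 545]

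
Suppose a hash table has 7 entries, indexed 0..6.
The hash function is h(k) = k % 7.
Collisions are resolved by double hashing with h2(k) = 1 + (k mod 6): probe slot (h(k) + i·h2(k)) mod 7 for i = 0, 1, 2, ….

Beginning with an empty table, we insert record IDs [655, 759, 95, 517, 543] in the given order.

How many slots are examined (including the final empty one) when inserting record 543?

2

655: h=4 → slot 4
759: h=3 → slot 3
95: h=4, h2=6, probe 4,3,2 → slot 2
517: h=6 → slot 6
543: h=4, h2=4, probe 4,1 → slot 1
Table: [-, 543, 95, 759, 655, -, 517]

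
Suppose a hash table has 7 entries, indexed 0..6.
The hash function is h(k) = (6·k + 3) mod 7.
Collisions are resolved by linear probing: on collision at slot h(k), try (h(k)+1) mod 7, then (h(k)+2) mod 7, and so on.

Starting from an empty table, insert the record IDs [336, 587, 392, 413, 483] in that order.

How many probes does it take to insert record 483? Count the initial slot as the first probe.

5

336: h=3 -> slot 3
587: h=4 -> slot 4
392: h=3, probe 3,4,5 -> slot 5
413: h=3, probe 3,4,5,6 -> slot 6
483: h=3, probe 3,4,5,6,0 -> slot 0
Table: [483, —, —, 336, 587, 392, 413]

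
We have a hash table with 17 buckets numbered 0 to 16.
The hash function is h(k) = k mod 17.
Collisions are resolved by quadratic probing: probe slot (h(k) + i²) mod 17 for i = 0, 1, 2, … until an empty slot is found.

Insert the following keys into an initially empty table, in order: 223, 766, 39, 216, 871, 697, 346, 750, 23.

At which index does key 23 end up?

223: h=2 -> slot 2
766: h=1 -> slot 1
39: h=5 -> slot 5
216: h=12 -> slot 12
871: h=4 -> slot 4
697: h=0 -> slot 0
346: h=6 -> slot 6
750: h=2, probe 2,3 -> slot 3
23: h=6, probe 6,7 -> slot 7
Table: [697, 766, 223, 750, 871, 39, 346, 23, -, -, -, -, 216, -, -, -, -]

7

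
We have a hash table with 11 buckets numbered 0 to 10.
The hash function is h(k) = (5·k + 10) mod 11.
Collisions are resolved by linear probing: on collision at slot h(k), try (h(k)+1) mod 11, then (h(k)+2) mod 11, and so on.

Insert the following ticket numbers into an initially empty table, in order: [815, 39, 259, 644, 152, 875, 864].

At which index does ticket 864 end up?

1

815 hashes to 4; slot 4 is free -> place at 4.
39 hashes to 7; slot 7 is free -> place at 7.
259 hashes to 7; 7 taken -> place at 8.
644 hashes to 7; 7,8 taken -> place at 9.
152 hashes to 0; slot 0 is free -> place at 0.
875 hashes to 7; 7,8,9 taken -> place at 10.
864 hashes to 7; 7,8,9,10,0 taken -> place at 1.
Table: [152, 864, ∅, ∅, 815, ∅, ∅, 39, 259, 644, 875]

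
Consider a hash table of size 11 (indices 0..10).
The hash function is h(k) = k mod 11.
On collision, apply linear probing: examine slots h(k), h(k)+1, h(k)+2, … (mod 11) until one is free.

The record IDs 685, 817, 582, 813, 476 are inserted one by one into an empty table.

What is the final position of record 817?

Insert 685: h=3, slot 3 empty -> index 3.
Insert 817: h=3, slot 3 occupied -> index 4.
Insert 582: h=10, slot 10 empty -> index 10.
Insert 813: h=10, slot 10 occupied -> index 0.
Insert 476: h=3, slots 3,4 occupied -> index 5.
Table: [813, -, -, 685, 817, 476, -, -, -, -, 582]

4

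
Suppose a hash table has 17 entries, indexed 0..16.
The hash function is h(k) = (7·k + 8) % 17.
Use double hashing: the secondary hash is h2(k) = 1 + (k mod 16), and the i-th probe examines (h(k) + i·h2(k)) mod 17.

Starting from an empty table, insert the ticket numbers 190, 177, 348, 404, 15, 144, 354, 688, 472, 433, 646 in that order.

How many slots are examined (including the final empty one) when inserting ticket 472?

4

190: h=12 -> slot 12
177: h=6 -> slot 6
348: h=13 -> slot 13
404: h=14 -> slot 14
15: h=11 -> slot 11
144: h=13, h2=1, probe 13,14,15 -> slot 15
354: h=4 -> slot 4
688: h=13, h2=1, probe 13,14,15,16 -> slot 16
472: h=14, h2=9, probe 14,6,15,7 -> slot 7
433: h=13, h2=2, probe 13,15,0 -> slot 0
646: h=8 -> slot 8
Table: [433, —, —, —, 354, —, 177, 472, 646, —, —, 15, 190, 348, 404, 144, 688]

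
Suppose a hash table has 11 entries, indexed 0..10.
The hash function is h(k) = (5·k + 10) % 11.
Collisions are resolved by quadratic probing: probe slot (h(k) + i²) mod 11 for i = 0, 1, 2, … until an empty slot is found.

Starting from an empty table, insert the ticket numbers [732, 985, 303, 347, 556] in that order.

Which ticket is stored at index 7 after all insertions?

Insert 732: h=7, slot 7 empty => index 7.
Insert 985: h=7, slot 7 occupied => index 8.
Insert 303: h=7, slots 7,8 occupied => index 0.
Insert 347: h=7, slots 7,8,0 occupied => index 5.
Insert 556: h=7, slots 7,8,0,5 occupied => index 1.
Table: [303, 556, —, —, —, 347, —, 732, 985, —, —]

732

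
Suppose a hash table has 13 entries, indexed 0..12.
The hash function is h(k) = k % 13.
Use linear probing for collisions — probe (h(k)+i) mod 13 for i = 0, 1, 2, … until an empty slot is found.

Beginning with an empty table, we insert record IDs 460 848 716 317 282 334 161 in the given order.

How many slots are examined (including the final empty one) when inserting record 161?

3

460: h=5 -> slot 5
848: h=3 -> slot 3
716: h=1 -> slot 1
317: h=5, probe 5,6 -> slot 6
282: h=9 -> slot 9
334: h=9, probe 9,10 -> slot 10
161: h=5, probe 5,6,7 -> slot 7
Table: [-, 716, -, 848, -, 460, 317, 161, -, 282, 334, -, -]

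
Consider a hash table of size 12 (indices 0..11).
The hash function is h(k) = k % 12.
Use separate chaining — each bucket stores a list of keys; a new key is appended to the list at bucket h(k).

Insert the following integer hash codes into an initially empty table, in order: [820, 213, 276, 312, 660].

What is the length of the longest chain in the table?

3

Insert 820: h=4, bucket 4 empty -> new chain.
Insert 213: h=9, bucket 9 empty -> new chain.
Insert 276: h=0, bucket 0 empty -> new chain.
Insert 312: h=0, bucket 0 nonempty -> append to chain.
Insert 660: h=0, bucket 0 nonempty -> append to chain.
Final buckets:
0: 276 -> 312 -> 660
1: ∅
2: ∅
3: ∅
4: 820
5: ∅
6: ∅
7: ∅
8: ∅
9: 213
10: ∅
11: ∅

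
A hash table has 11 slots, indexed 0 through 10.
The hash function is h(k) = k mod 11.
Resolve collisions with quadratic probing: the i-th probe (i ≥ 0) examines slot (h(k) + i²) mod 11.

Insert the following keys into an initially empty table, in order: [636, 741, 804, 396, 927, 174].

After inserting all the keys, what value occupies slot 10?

636: h=9 => slot 9
741: h=4 => slot 4
804: h=1 => slot 1
396: h=0 => slot 0
927: h=3 => slot 3
174: h=9, probe 9,10 => slot 10
Table: [396, 804, ., 927, 741, ., ., ., ., 636, 174]

174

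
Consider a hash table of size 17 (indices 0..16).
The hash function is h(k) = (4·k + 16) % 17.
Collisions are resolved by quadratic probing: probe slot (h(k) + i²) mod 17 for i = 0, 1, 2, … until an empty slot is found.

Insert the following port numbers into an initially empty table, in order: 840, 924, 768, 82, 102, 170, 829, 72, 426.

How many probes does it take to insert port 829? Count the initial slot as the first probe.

Insert 840: h=10, slot 10 empty -> index 10.
Insert 924: h=6, slot 6 empty -> index 6.
Insert 768: h=11, slot 11 empty -> index 11.
Insert 82: h=4, slot 4 empty -> index 4.
Insert 102: h=16, slot 16 empty -> index 16.
Insert 170: h=16, slot 16 occupied -> index 0.
Insert 829: h=0, slot 0 occupied -> index 1.
Insert 72: h=15, slot 15 empty -> index 15.
Insert 426: h=3, slot 3 empty -> index 3.
Table: [170, 829, ., 426, 82, ., 924, ., ., ., 840, 768, ., ., ., 72, 102]

2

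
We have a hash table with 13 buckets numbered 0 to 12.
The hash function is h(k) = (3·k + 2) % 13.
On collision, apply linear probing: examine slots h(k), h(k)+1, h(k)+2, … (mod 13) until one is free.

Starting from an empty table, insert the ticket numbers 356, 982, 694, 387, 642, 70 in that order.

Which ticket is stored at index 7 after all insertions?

Insert 356: h=4, slot 4 empty → index 4.
Insert 982: h=10, slot 10 empty → index 10.
Insert 694: h=4, slot 4 occupied → index 5.
Insert 387: h=6, slot 6 empty → index 6.
Insert 642: h=4, slots 4,5,6 occupied → index 7.
Insert 70: h=4, slots 4,5,6,7 occupied → index 8.
Table: [—, —, —, —, 356, 694, 387, 642, 70, —, 982, —, —]

642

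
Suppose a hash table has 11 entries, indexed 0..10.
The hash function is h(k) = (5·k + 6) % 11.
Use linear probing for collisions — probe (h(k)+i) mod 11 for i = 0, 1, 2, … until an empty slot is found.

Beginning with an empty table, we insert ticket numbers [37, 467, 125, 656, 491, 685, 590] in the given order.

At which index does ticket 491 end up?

10

37: h=4 => slot 4
467: h=9 => slot 9
125: h=4, probe 4,5 => slot 5
656: h=8 => slot 8
491: h=8, probe 8,9,10 => slot 10
685: h=10, probe 10,0 => slot 0
590: h=8, probe 8,9,10,0,1 => slot 1
Table: [685, 590, ∅, ∅, 37, 125, ∅, ∅, 656, 467, 491]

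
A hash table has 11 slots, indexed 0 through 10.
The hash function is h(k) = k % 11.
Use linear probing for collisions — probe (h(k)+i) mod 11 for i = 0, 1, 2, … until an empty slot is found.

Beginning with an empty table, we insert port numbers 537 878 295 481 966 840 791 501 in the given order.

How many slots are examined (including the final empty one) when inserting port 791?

Insert 537: h=9, slot 9 empty → index 9.
Insert 878: h=9, slot 9 occupied → index 10.
Insert 295: h=9, slots 9,10 occupied → index 0.
Insert 481: h=8, slot 8 empty → index 8.
Insert 966: h=9, slots 9,10,0 occupied → index 1.
Insert 840: h=4, slot 4 empty → index 4.
Insert 791: h=10, slots 10,0,1 occupied → index 2.
Insert 501: h=6, slot 6 empty → index 6.
Table: [295, 966, 791, _, 840, _, 501, _, 481, 537, 878]

4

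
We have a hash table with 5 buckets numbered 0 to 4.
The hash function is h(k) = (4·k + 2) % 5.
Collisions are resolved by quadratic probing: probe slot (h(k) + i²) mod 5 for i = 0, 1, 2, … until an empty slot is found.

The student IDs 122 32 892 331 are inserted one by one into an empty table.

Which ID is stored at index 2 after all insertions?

122 hashes to 0; slot 0 is free → place at 0.
32 hashes to 0; 0 taken → place at 1.
892 hashes to 0; 0,1 taken → place at 4.
331 hashes to 1; 1 taken → place at 2.
Table: [122, 32, 331, ∅, 892]

331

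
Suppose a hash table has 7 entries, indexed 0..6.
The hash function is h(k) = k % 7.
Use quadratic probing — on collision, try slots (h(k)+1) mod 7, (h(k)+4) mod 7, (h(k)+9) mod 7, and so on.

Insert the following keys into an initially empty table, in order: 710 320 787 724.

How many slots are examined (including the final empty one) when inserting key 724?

3

710: h=3 => slot 3
320: h=5 => slot 5
787: h=3, probe 3,4 => slot 4
724: h=3, probe 3,4,0 => slot 0
Table: [724, -, -, 710, 787, 320, -]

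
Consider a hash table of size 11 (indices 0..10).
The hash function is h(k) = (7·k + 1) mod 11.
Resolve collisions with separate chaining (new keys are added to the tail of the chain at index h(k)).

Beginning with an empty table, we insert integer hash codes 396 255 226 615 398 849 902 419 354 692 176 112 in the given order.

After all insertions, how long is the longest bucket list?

Insert 396: h=1, bucket 1 empty → new chain.
Insert 255: h=4, bucket 4 empty → new chain.
Insert 226: h=10, bucket 10 empty → new chain.
Insert 615: h=5, bucket 5 empty → new chain.
Insert 398: h=4, bucket 4 nonempty → append to chain.
Insert 849: h=4, bucket 4 nonempty → append to chain.
Insert 902: h=1, bucket 1 nonempty → append to chain.
Insert 419: h=8, bucket 8 empty → new chain.
Insert 354: h=4, bucket 4 nonempty → append to chain.
Insert 692: h=5, bucket 5 nonempty → append to chain.
Insert 176: h=1, bucket 1 nonempty → append to chain.
Insert 112: h=4, bucket 4 nonempty → append to chain.
Final buckets:
0: _
1: 396 -> 902 -> 176
2: _
3: _
4: 255 -> 398 -> 849 -> 354 -> 112
5: 615 -> 692
6: _
7: _
8: 419
9: _
10: 226

5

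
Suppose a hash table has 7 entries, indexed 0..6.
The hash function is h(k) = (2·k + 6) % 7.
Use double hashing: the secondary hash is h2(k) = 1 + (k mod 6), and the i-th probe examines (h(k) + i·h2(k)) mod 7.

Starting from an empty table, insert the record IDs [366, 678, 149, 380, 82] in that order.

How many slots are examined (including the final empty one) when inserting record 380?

Insert 366: h=3, slot 3 empty → index 3.
Insert 678: h=4, slot 4 empty → index 4.
Insert 149: h=3, h2=6, slot 3 occupied → index 2.
Insert 380: h=3, h2=3, slot 3 occupied → index 6.
Insert 82: h=2, h2=5, slot 2 occupied → index 0.
Table: [82, -, 149, 366, 678, -, 380]

2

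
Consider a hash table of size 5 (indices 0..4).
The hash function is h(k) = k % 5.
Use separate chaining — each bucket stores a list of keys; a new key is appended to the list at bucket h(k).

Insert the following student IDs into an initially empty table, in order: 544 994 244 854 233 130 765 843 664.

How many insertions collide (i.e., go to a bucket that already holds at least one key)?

544 -> bucket 4
994 -> bucket 4 (collision)
244 -> bucket 4 (collision)
854 -> bucket 4 (collision)
233 -> bucket 3
130 -> bucket 0
765 -> bucket 0 (collision)
843 -> bucket 3 (collision)
664 -> bucket 4 (collision)
Final buckets:
0: 130 -> 765
1: ∅
2: ∅
3: 233 -> 843
4: 544 -> 994 -> 244 -> 854 -> 664

6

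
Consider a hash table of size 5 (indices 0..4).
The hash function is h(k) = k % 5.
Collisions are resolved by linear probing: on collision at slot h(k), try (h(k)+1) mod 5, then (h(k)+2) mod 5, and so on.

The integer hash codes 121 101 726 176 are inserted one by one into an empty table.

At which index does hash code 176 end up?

4

121 hashes to 1; slot 1 is free -> place at 1.
101 hashes to 1; 1 taken -> place at 2.
726 hashes to 1; 1,2 taken -> place at 3.
176 hashes to 1; 1,2,3 taken -> place at 4.
Table: [-, 121, 101, 726, 176]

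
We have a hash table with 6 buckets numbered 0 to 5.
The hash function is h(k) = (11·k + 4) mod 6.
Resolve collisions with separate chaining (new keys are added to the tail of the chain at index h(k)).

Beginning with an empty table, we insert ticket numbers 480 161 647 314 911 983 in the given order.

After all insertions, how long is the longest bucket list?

480 → bucket 4
161 → bucket 5
647 → bucket 5 (collision)
314 → bucket 2
911 → bucket 5 (collision)
983 → bucket 5 (collision)
Final buckets:
0: -
1: -
2: 314
3: -
4: 480
5: 161 -> 647 -> 911 -> 983

4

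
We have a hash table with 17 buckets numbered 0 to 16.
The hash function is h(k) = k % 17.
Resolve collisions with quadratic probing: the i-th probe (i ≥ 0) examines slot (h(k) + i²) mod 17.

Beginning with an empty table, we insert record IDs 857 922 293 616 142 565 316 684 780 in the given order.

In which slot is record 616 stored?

857: h=7 → slot 7
922: h=4 → slot 4
293: h=4, probe 4,5 → slot 5
616: h=4, probe 4,5,8 → slot 8
142: h=6 → slot 6
565: h=4, probe 4,5,8,13 → slot 13
316: h=10 → slot 10
684: h=4, probe 4,5,8,13,3 → slot 3
780: h=15 → slot 15
Table: [∅, ∅, ∅, 684, 922, 293, 142, 857, 616, ∅, 316, ∅, ∅, 565, ∅, 780, ∅]

8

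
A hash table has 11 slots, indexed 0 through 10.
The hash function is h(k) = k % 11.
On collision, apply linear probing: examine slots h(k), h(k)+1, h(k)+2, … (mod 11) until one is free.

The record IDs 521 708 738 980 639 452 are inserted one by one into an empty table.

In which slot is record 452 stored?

6

521: h=4 → slot 4
708: h=4, probe 4,5 → slot 5
738: h=1 → slot 1
980: h=1, probe 1,2 → slot 2
639: h=1, probe 1,2,3 → slot 3
452: h=1, probe 1,2,3,4,5,6 → slot 6
Table: [., 738, 980, 639, 521, 708, 452, ., ., ., .]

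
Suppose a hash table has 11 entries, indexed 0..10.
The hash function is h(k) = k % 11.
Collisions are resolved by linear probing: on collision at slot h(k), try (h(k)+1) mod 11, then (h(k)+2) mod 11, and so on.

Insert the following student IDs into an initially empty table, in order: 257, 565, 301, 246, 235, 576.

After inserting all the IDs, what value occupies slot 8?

235

257: h=4 → slot 4
565: h=4, probe 4,5 → slot 5
301: h=4, probe 4,5,6 → slot 6
246: h=4, probe 4,5,6,7 → slot 7
235: h=4, probe 4,5,6,7,8 → slot 8
576: h=4, probe 4,5,6,7,8,9 → slot 9
Table: [—, —, —, —, 257, 565, 301, 246, 235, 576, —]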